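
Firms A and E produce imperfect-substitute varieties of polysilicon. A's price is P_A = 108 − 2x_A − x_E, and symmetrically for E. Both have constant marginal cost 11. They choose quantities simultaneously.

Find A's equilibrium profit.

Firm A's profit: π = x_A(108 − 2x_A − x_E) − 11x_A.
∂π/∂x_A = 97 − 4x_A − x_E = 0 ⇒ x_A = 24.25 − 0.25x_E.
By symmetry x_E = x_A; substituting into the reaction function, 1.25x_A = 24.25 and x_A = 19.4.
P_A = 108 − 2·19.4 − 19.4 = 49.8.
Profit = (49.8 − 11)·19.4 = 752.72.

752.72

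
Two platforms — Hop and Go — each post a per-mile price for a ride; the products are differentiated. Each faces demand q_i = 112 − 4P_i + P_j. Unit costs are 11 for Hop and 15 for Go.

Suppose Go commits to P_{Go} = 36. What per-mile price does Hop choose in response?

Hop's profit: π = (P_{Hop} − 11)(112 − 4P_{Hop} + P_{Go}).
∂π/∂P_{Hop} = 156 − 8P_{Hop} + P_{Go} = 0 ⇒ P_{Hop} = 19.5 + 0.125P_{Go}.
At P_{Go} = 36: P_{Hop} = 19.5 + 0.125·36 = 24.

24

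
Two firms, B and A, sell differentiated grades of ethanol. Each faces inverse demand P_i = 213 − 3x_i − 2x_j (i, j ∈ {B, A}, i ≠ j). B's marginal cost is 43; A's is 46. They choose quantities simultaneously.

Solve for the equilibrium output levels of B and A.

21.4375, 20.6875

Firm B's profit: π = x_B(213 − 3x_B − 2x_A) − 43x_B.
∂π/∂x_B = 170 − 6x_B − 2x_A = 0 ⇒ x_B = 85/3 − (1/3)x_A.
Similarly x_A = 167/6 − (1/3)x_B.
Plugging x_A into B's best response: x_B = 85/3 − (1/3)(167/6 − (1/3)x_B) ⇒ (8/9)x_B = 343/18, so x_B = 21.4375.
Then x_A = 167/6 − (1/3)·21.4375 = 20.6875.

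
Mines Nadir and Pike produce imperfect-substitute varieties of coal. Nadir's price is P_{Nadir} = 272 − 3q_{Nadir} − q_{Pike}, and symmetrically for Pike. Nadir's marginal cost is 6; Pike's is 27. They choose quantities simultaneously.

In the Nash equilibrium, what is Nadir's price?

121.8

Mine Nadir's profit: π = q_{Nadir}(272 − 3q_{Nadir} − q_{Pike}) − 6q_{Nadir}.
∂π/∂q_{Nadir} = 266 − 6q_{Nadir} − q_{Pike} = 0 ⇒ q_{Nadir} = 133/3 − (1/6)q_{Pike}.
Similarly q_{Pike} = 245/6 − (1/6)q_{Nadir}.
Solving the two reaction functions simultaneously: (1 − (−1/6)(−1/6))q_{Nadir} = 133/3 − (1/6)·(245/6), so (35/36)q_{Nadir} = 1351/36 and q_{Nadir} = 38.6.
Then q_{Pike} = 245/6 − (1/6)·38.6 = 34.4.
P_{Nadir} = 272 − 3·38.6 − 34.4 = 121.8.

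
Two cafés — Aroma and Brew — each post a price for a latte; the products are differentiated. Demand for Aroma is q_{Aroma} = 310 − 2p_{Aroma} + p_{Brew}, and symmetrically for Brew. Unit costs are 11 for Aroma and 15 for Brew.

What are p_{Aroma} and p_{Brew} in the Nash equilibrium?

111.2, 112.8

Aroma's profit: π = (p_{Aroma} − 11)(310 − 2p_{Aroma} + p_{Brew}).
∂π/∂p_{Aroma} = 332 − 4p_{Aroma} + p_{Brew} = 0 ⇒ p_{Aroma} = 83 + 0.25p_{Brew}.
Similarly p_{Brew} = 85 + 0.25p_{Aroma}.
Solving the two reaction functions simultaneously: (1 − (0.25)(0.25))p_{Aroma} = 83 + 0.25·85, so 0.9375p_{Aroma} = 104.25 and p_{Aroma} = 111.2.
Then p_{Brew} = 85 + 0.25·111.2 = 112.8.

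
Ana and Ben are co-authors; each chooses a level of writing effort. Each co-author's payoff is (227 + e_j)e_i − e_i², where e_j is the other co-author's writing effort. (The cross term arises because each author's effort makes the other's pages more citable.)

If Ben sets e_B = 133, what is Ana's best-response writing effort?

180

Ana's payoff is (227 + e_B)e_A − e_A².
∂π/∂e_A = 227 + e_B − 2e_A = 0, so e_A = 113.5 + 0.5e_B.
At e_B = 133: e_A = 113.5 + 0.5·133 = 180.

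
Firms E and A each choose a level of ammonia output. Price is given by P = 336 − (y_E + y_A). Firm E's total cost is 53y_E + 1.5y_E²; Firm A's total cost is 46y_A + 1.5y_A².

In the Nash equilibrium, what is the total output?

95.5

Firm E's profit: π = y_E(336 − (y_E + y_A)) − 53y_E − 1.5y_E².
∂π/∂y_E = 283 − 5y_E − y_A = 0, so y_E = 56.6 − 0.2y_A.
By the same steps for A: y_A = 58 − 0.2y_E.
Substituting the second reaction function into the first: y_E = 56.6 − 0.2(58 − 0.2y_E), which gives 0.96y_E = 45 ⇒ y_E = 46.875.
Then y_A = 58 − 0.2·46.875 = 48.625.
Total output: 46.875 + 48.625 = 95.5.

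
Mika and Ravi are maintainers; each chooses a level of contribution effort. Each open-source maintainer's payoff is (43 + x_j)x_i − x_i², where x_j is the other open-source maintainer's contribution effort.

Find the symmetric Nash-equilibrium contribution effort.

43

Mika's payoff is (43 + x_R)x_M − x_M².
∂π/∂x_M = 43 + x_R − 2x_M = 0, so x_M = 21.5 + 0.5x_R.
The game is symmetric, so in equilibrium x_R = x_M: the reaction function gives 0.5x_M = 21.5, hence x_M = 43.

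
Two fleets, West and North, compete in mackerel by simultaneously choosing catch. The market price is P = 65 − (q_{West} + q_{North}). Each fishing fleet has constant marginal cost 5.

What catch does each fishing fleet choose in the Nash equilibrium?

Fishing fleet West's profit: π = q_{West}(65 − (q_{West} + q_{North})) − 5q_{West}.
∂π/∂q_{West} = 60 − 2q_{West} − q_{North} = 0, so q_{West} = 30 − 0.5q_{North}.
Setting q_{West} = q_{North} in the reaction function: q_{West} = 30 − 0.5q_{West}, so q_{West} = 30 / 1.5 = 20.

20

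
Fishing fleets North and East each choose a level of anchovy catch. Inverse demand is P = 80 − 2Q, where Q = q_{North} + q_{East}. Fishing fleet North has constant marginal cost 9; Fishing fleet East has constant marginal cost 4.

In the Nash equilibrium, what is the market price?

Fishing fleet North's profit: π = q_{North}(80 − 2(q_{North} + q_{East})) − 9q_{North}.
∂π/∂q_{North} = 71 − 4q_{North} − 2q_{East} = 0, so q_{North} = 17.75 − 0.5q_{East}.
By the same steps for East: q_{East} = 19 − 0.5q_{North}.
Solving the two reaction functions simultaneously: (1 − (−0.5)(−0.5))q_{North} = 17.75 − 0.5·19, so 0.75q_{North} = 8.25 and q_{North} = 11.
Then q_{East} = 19 − 0.5·11 = 13.5.
Equilibrium price: P = 80 − 2·24.5 = 31.

31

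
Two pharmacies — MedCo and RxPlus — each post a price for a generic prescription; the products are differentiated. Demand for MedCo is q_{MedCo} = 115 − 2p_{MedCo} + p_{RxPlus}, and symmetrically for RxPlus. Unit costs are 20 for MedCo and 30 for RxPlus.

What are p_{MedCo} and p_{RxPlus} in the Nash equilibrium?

53, 57

MedCo's profit: π = (p_{MedCo} − 20)(115 − 2p_{MedCo} + p_{RxPlus}).
∂π/∂p_{MedCo} = 155 − 4p_{MedCo} + p_{RxPlus} = 0 ⇒ p_{MedCo} = 38.75 + 0.25p_{RxPlus}.
Similarly p_{RxPlus} = 43.75 + 0.25p_{MedCo}.
Solving the two reaction functions simultaneously: (1 − (0.25)(0.25))p_{MedCo} = 38.75 + 0.25·43.75, so 0.9375p_{MedCo} = 49.6875 and p_{MedCo} = 53.
Then p_{RxPlus} = 43.75 + 0.25·53 = 57.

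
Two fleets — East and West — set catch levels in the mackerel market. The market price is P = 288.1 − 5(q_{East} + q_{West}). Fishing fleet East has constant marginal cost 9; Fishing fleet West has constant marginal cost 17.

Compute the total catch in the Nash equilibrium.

36.68

Fishing fleet East's profit: π = q_{East}(288.1 − 5(q_{East} + q_{West})) − 9q_{East}.
∂π/∂q_{East} = 279.1 − 10q_{East} − 5q_{West} = 0, so q_{East} = 27.91 − 0.5q_{West}.
By the same steps for West: q_{West} = 27.11 − 0.5q_{East}.
Solving the two reaction functions simultaneously: (1 − (−0.5)(−0.5))q_{East} = 27.91 − 0.5·27.11, so 0.75q_{East} = 14.355 and q_{East} = 19.14.
Then q_{West} = 27.11 − 0.5·19.14 = 17.54.
Total catch: 19.14 + 17.54 = 36.68.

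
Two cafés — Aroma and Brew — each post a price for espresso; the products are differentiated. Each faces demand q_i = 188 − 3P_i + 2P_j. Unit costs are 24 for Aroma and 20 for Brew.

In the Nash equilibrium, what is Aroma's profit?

Aroma's profit: π = (P_{Aroma} − 24)(188 − 3P_{Aroma} + 2P_{Brew}).
∂π/∂P_{Aroma} = 260 − 6P_{Aroma} + 2P_{Brew} = 0 ⇒ P_{Aroma} = 130/3 + (1/3)P_{Brew}.
Similarly P_{Brew} = 124/3 + (1/3)P_{Aroma}.
Substituting the second reaction function into the first: P_{Aroma} = 130/3 + (1/3)(124/3 + (1/3)P_{Aroma}), which gives (8/9)P_{Aroma} = 514/9 ⇒ P_{Aroma} = 64.25.
Then P_{Brew} = 124/3 + (1/3)·64.25 = 62.75.
q_{Aroma} = 188 − 3·64.25 + 2·62.75 = 120.75.
Profit = (64.25 − 24)·120.75 = 4860.1875.

4860.1875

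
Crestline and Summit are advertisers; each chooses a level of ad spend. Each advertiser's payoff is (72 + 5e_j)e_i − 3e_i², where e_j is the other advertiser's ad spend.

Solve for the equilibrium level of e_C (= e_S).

Crestline's payoff is (72 + 5e_S)e_C − 3e_C².
∂π/∂e_C = 72 + 5e_S − 6e_C = 0, so e_C = 12 + (5/6)e_S.
Setting e_C = e_S in the reaction function: e_C = 12 + (5/6)e_C, so e_C = 12 / (1/6) = 72.

72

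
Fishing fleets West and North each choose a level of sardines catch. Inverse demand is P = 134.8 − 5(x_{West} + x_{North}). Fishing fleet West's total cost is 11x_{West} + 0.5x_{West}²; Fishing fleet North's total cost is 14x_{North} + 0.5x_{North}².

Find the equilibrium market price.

Fishing fleet West's profit: π = x_{West}(134.8 − 5(x_{West} + x_{North})) − 11x_{West} − 0.5x_{West}².
∂π/∂x_{West} = 123.8 − 11x_{West} − 5x_{North} = 0, so x_{West} = 619/55 − (5/11)x_{North}.
By the same steps for North: x_{North} = 604/55 − (5/11)x_{West}.
Substituting the second reaction function into the first: x_{West} = 619/55 − (5/11)(604/55 − (5/11)x_{West}), which gives (96/121)x_{West} = 3789/605 ⇒ x_{West} = 1263/160.
Then x_{North} = 604/55 − (5/11)·(1263/160) = 1183/160.
Equilibrium price: P = 134.8 − 5·15.2875 = 58.3625.

58.3625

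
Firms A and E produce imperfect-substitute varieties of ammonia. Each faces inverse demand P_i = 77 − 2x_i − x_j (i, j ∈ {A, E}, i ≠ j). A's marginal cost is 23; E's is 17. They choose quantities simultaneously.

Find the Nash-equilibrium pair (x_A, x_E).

10.4, 12.4

Firm A's profit: π = x_A(77 − 2x_A − x_E) − 23x_A.
∂π/∂x_A = 54 − 4x_A − x_E = 0 ⇒ x_A = 13.5 − 0.25x_E.
Similarly x_E = 15 − 0.25x_A.
Substituting the second reaction function into the first: x_A = 13.5 − 0.25(15 − 0.25x_A), which gives 0.9375x_A = 9.75 ⇒ x_A = 10.4.
Then x_E = 15 − 0.25·10.4 = 12.4.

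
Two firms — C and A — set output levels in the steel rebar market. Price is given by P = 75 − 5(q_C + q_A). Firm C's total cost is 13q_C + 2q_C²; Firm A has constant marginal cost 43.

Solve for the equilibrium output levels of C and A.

Firm C's profit: π = q_C(75 − 5(q_C + q_A)) − 13q_C − 2q_C².
∂π/∂q_C = 62 − 14q_C − 5q_A = 0, so q_C = 31/7 − (5/14)q_A.
For A: ∂π/∂q_A = 32 − 10q_A − 5q_C = 0 ⇒ q_A = 3.2 − 0.5q_C.
Plugging q_A into C's best response: q_C = 31/7 − (5/14)(3.2 − 0.5q_C) ⇒ (23/28)q_C = 23/7, so q_C = 4.
Then q_A = 3.2 − 0.5·4 = 1.2.

4, 1.2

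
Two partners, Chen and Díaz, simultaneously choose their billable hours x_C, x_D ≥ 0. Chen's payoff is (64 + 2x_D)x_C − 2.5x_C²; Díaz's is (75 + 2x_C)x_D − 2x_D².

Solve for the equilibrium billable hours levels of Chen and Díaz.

Expanding Chen's payoff: 64x_C + 2x_Dx_C − 2.5x_C².
∂π/∂x_C = 64 + 2x_D − 5x_C = 0, so x_C = 12.8 + 0.4x_D.
Likewise for Díaz: x_D = 18.75 + 0.5x_C.
Plugging x_D into Chen's best response: x_C = 12.8 + 0.4(18.75 + 0.5x_C) ⇒ 0.8x_C = 20.3, so x_C = 25.375.
Then x_D = 18.75 + 0.5·25.375 = 31.4375.

25.375, 31.4375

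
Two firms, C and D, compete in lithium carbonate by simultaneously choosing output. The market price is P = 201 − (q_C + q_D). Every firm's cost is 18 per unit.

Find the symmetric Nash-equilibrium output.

61

Firm C's profit: π = q_C(201 − (q_C + q_D)) − 18q_C.
∂π/∂q_C = 183 − 2q_C − q_D = 0, so q_C = 91.5 − 0.5q_D.
Setting q_C = q_D in the reaction function: q_C = 91.5 − 0.5q_C, so q_C = 91.5 / 1.5 = 61.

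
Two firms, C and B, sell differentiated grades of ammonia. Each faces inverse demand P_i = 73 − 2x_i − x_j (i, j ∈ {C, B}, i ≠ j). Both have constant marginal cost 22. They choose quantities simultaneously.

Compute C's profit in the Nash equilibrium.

208.08

Firm C's profit: π = x_C(73 − 2x_C − x_B) − 22x_C.
∂π/∂x_C = 51 − 4x_C − x_B = 0 ⇒ x_C = 12.75 − 0.25x_B.
By symmetry x_B = x_C; substituting into the reaction function, 1.25x_C = 12.75 and x_C = 10.2.
P_C = 73 − 2·10.2 − 10.2 = 42.4.
Profit = (42.4 − 22)·10.2 = 208.08.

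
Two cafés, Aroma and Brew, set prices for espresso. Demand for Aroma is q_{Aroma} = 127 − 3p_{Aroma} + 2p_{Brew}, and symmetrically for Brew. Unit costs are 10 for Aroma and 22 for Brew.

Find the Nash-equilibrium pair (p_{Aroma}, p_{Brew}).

41.5, 46

Aroma's profit: π = (p_{Aroma} − 10)(127 − 3p_{Aroma} + 2p_{Brew}).
∂π/∂p_{Aroma} = 157 − 6p_{Aroma} + 2p_{Brew} = 0 ⇒ p_{Aroma} = 157/6 + (1/3)p_{Brew}.
Similarly p_{Brew} = 193/6 + (1/3)p_{Aroma}.
Solving the two reaction functions simultaneously: (1 − (1/3)(1/3))p_{Aroma} = 157/6 + (1/3)·(193/6), so (8/9)p_{Aroma} = 332/9 and p_{Aroma} = 41.5.
Then p_{Brew} = 193/6 + (1/3)·41.5 = 46.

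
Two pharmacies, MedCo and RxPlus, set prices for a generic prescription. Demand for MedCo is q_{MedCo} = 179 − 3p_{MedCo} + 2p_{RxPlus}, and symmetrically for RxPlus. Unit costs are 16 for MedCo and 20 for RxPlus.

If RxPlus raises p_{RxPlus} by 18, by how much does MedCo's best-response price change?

6

MedCo's profit: π = (p_{MedCo} − 16)(179 − 3p_{MedCo} + 2p_{RxPlus}).
∂π/∂p_{MedCo} = 227 − 6p_{MedCo} + 2p_{RxPlus} = 0 ⇒ p_{MedCo} = 227/6 + (1/3)p_{RxPlus}.
The reaction-function slope is 1/3, so an 18-unit rise in p_{RxPlus} moves p_{MedCo} by 1/3 × 18 = 6. MedCo's best response rises — the actions are strategic complements.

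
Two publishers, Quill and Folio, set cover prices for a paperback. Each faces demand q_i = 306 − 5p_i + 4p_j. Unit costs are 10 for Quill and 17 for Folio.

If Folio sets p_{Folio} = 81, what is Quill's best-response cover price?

68

Quill's profit: π = (p_{Quill} − 10)(306 − 5p_{Quill} + 4p_{Folio}).
∂π/∂p_{Quill} = 356 − 10p_{Quill} + 4p_{Folio} = 0 ⇒ p_{Quill} = 35.6 + 0.4p_{Folio}.
At p_{Folio} = 81: p_{Quill} = 35.6 + 0.4·81 = 68.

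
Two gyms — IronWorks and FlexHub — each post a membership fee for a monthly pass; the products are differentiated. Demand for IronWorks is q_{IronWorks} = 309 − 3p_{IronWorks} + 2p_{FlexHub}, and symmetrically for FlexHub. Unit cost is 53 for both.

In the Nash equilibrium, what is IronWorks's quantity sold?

192

IronWorks's profit: π = (p_{IronWorks} − 53)(309 − 3p_{IronWorks} + 2p_{FlexHub}).
∂π/∂p_{IronWorks} = 468 − 6p_{IronWorks} + 2p_{FlexHub} = 0 ⇒ p_{IronWorks} = 78 + (1/3)p_{FlexHub}.
Setting p_{IronWorks} = p_{FlexHub} in the reaction function: p_{IronWorks} = 78 + (1/3)p_{IronWorks}, so p_{IronWorks} = 78 / (2/3) = 117.
q_{IronWorks} = 309 − 3·117 + 2·117 = 192.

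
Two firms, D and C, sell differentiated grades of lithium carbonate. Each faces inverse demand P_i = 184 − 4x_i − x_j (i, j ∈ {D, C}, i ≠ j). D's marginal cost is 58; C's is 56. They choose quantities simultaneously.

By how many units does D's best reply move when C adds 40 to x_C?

-5

Firm D's profit: π = x_D(184 − 4x_D − x_C) − 58x_D.
∂π/∂x_D = 126 − 8x_D − x_C = 0 ⇒ x_D = 15.75 − 0.125x_C.
The reaction-function slope is −0.125, so a 40-unit rise in x_C moves x_D by −0.125 × 40 = −5. D's best response falls — the actions are strategic substitutes.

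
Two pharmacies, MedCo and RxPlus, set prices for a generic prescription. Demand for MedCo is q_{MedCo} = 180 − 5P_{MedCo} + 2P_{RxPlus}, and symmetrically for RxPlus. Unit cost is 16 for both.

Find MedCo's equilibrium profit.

MedCo's profit: π = (P_{MedCo} − 16)(180 − 5P_{MedCo} + 2P_{RxPlus}).
∂π/∂P_{MedCo} = 260 − 10P_{MedCo} + 2P_{RxPlus} = 0 ⇒ P_{MedCo} = 26 + 0.2P_{RxPlus}.
By symmetry P_{RxPlus} = P_{MedCo}; substituting into the reaction function, 0.8P_{MedCo} = 26 and P_{MedCo} = 32.5.
q_{MedCo} = 180 − 5·32.5 + 2·32.5 = 82.5.
Profit = (32.5 − 16)·82.5 = 1361.25.

1361.25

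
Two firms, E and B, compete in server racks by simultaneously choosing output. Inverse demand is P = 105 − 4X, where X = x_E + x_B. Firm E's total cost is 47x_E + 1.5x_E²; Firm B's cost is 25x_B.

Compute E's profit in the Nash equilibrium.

Firm E's profit: π = x_E(105 − 4(x_E + x_B)) − 47x_E − 1.5x_E².
∂π/∂x_E = 58 − 11x_E − 4x_B = 0, so x_E = 58/11 − (4/11)x_B.
For B: ∂π/∂x_B = 80 − 8x_B − 4x_E = 0 ⇒ x_B = 10 − 0.5x_E.
Plugging x_B into E's best response: x_E = 58/11 − (4/11)(10 − 0.5x_E) ⇒ (9/11)x_E = 18/11, so x_E = 2.
Then x_B = 10 − 0.5·2 = 9.
Price P = 105 − 4·11 = 61.
E's profit: (61 − 47)·2 − 1.5(2)² = 22.

22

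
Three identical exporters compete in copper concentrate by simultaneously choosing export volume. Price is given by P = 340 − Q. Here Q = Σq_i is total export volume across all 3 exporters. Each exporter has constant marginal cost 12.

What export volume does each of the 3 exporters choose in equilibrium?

A representative exporter's profit is π_i = q_i(340 − Q) − 12q_i, with Q = q_i + Σ_{j≠i} q_j.
First-order condition: 328 − 2q_i − Σ_{j≠i} q_j = 0.
In a symmetric equilibrium every exporter chooses the same q, so Σ_{j≠i} q_j = 2q. The condition becomes 328 − 4q = 0, giving q = 328/4 = 82.

82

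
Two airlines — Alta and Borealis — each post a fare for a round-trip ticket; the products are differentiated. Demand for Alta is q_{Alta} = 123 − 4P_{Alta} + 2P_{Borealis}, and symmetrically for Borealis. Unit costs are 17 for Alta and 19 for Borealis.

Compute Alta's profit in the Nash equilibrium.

Alta's profit: π = (P_{Alta} − 17)(123 − 4P_{Alta} + 2P_{Borealis}).
∂π/∂P_{Alta} = 191 − 8P_{Alta} + 2P_{Borealis} = 0 ⇒ P_{Alta} = 23.875 + 0.25P_{Borealis}.
Similarly P_{Borealis} = 24.875 + 0.25P_{Alta}.
Solving the two reaction functions simultaneously: (1 − (0.25)(0.25))P_{Alta} = 23.875 + 0.25·24.875, so 0.9375P_{Alta} = 963/32 and P_{Alta} = 32.1.
Then P_{Borealis} = 24.875 + 0.25·32.1 = 32.9.
q_{Alta} = 123 − 4·32.1 + 2·32.9 = 60.4.
Profit = (32.1 − 17)·60.4 = 912.04.

912.04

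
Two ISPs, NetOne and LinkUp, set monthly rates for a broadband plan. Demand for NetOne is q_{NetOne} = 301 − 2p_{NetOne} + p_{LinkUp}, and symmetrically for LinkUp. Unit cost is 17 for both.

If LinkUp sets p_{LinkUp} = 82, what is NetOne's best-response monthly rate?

104.25

NetOne's profit: π = (p_{NetOne} − 17)(301 − 2p_{NetOne} + p_{LinkUp}).
∂π/∂p_{NetOne} = 335 − 4p_{NetOne} + p_{LinkUp} = 0 ⇒ p_{NetOne} = 83.75 + 0.25p_{LinkUp}.
At p_{LinkUp} = 82: p_{NetOne} = 83.75 + 0.25·82 = 104.25.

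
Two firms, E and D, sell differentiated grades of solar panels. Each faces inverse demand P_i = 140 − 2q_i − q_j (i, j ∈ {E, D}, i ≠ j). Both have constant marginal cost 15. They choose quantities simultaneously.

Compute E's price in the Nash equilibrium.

65

Firm E's profit: π = q_E(140 − 2q_E − q_D) − 15q_E.
∂π/∂q_E = 125 − 4q_E − q_D = 0 ⇒ q_E = 31.25 − 0.25q_D.
The game is symmetric, so in equilibrium q_D = q_E: the reaction function gives 1.25q_E = 31.25, hence q_E = 25.
P_E = 140 − 2·25 − 25 = 65.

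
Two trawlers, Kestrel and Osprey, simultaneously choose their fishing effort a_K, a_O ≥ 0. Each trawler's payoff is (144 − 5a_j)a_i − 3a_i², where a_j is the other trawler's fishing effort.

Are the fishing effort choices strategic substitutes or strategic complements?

Kestrel's payoff is (144 − 5a_O)a_K − 3a_K².
∂π/∂a_K = 144 − 5a_O − 6a_K = 0, so a_K = 24 − (5/6)a_O.
The best-response slope da_K/da_O = −5/6 < 0: the reaction function is downward-sloping, so the choices are strategic substitutes.

strategic substitutes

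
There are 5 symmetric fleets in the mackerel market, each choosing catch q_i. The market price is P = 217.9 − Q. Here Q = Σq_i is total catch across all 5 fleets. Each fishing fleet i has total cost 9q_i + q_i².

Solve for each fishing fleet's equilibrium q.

A representative fishing fleet's profit is π_i = q_i(217.9 − Q) − 9q_i − q_i², with Q = q_i + Σ_{j≠i} q_j.
First-order condition: 208.9 − 4q_i − Σ_{j≠i} q_j = 0.
Imposing symmetry (q_j = q for all j) turns Σ_{j≠i} q_j into 4q, so 208.9 = 8q and q = 26.1125.

26.1125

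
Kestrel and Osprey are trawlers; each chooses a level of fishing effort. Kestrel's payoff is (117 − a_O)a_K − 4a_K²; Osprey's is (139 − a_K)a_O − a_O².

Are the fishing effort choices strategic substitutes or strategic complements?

strategic substitutes

Expanding Kestrel's payoff: 117a_K − a_Oa_K − 4a_K².
∂π/∂a_K = 117 − a_O − 8a_K = 0, so a_K = 14.625 − 0.125a_O.
The best-response slope da_K/da_O = −0.125 < 0: the reaction function is downward-sloping, so the choices are strategic substitutes.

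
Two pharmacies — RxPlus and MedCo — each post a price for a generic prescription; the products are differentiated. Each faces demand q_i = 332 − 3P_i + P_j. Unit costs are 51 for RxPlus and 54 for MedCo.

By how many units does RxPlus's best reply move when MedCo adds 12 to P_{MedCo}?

2

RxPlus's profit: π = (P_{RxPlus} − 51)(332 − 3P_{RxPlus} + P_{MedCo}).
∂π/∂P_{RxPlus} = 485 − 6P_{RxPlus} + P_{MedCo} = 0 ⇒ P_{RxPlus} = 485/6 + (1/6)P_{MedCo}.
The reaction-function slope is 1/6, so a 12-unit rise in P_{MedCo} moves P_{RxPlus} by 1/6 × 12 = 2. RxPlus's best response rises — the actions are strategic complements.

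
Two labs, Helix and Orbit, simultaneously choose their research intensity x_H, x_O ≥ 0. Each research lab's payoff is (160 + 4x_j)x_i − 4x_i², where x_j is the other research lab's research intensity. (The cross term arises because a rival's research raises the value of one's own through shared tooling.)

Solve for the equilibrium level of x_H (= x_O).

Helix's payoff is (160 + 4x_O)x_H − 4x_H².
∂π/∂x_H = 160 + 4x_O − 8x_H = 0, so x_H = 20 + 0.5x_O.
Setting x_H = x_O in the reaction function: x_H = 20 + 0.5x_H, so x_H = 20 / 0.5 = 40.

40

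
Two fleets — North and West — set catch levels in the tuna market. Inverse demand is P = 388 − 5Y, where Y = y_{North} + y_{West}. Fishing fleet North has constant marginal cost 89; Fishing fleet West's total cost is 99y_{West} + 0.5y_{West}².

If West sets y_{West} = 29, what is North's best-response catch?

Fishing fleet North's profit: π = y_{North}(388 − 5(y_{North} + y_{West})) − 89y_{North}.
∂π/∂y_{North} = 299 − 10y_{North} − 5y_{West} = 0, so y_{North} = 29.9 − 0.5y_{West}.
At y_{West} = 29: y_{North} = 29.9 − 0.5·29 = 15.4.

15.4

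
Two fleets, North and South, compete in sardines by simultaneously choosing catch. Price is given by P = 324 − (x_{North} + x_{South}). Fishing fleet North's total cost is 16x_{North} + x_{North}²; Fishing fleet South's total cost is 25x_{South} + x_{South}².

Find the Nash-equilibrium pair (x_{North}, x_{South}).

Fishing fleet North's profit: π = x_{North}(324 − (x_{North} + x_{South})) − 16x_{North} − x_{North}².
∂π/∂x_{North} = 308 − 4x_{North} − x_{South} = 0, so x_{North} = 77 − 0.25x_{South}.
By the same steps for South: x_{South} = 74.75 − 0.25x_{North}.
Solving the two reaction functions simultaneously: (1 − (−0.25)(−0.25))x_{North} = 77 − 0.25·74.75, so 0.9375x_{North} = 58.3125 and x_{North} = 62.2.
Then x_{South} = 74.75 − 0.25·62.2 = 59.2.

62.2, 59.2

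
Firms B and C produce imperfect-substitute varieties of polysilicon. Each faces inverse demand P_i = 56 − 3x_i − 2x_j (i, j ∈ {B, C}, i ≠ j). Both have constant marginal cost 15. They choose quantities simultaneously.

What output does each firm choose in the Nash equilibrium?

5.125

Firm B's profit: π = x_B(56 − 3x_B − 2x_C) − 15x_B.
∂π/∂x_B = 41 − 6x_B − 2x_C = 0 ⇒ x_B = 41/6 − (1/3)x_C.
The game is symmetric, so in equilibrium x_C = x_B: the reaction function gives (4/3)x_B = 41/6, hence x_B = 5.125.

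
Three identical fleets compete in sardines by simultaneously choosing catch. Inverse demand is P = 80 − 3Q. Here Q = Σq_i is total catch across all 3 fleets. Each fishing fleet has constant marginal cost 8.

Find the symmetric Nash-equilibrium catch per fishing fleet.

6

A representative fishing fleet's profit is π_i = q_i(80 − 3Q) − 8q_i, with Q = q_i + Σ_{j≠i} q_j.
First-order condition: 72 − 6q_i − 3Σ_{j≠i} q_j = 0.
Imposing symmetry (q_j = q for all j) turns Σ_{j≠i} q_j into 2q, so 72 = 12q and q = 6.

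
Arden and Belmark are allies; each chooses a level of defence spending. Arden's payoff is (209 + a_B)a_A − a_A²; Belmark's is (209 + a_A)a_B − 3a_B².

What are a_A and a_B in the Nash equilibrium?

Expanding Arden's payoff: 209a_A + a_Ba_A − a_A².
∂π/∂a_A = 209 + a_B − 2a_A = 0, so a_A = 104.5 + 0.5a_B.
Likewise for Belmark: a_B = 209/6 + (1/6)a_A.
Substituting the second reaction function into the first: a_A = 104.5 + 0.5(209/6 + (1/6)a_A), which gives (11/12)a_A = 1463/12 ⇒ a_A = 133.
Then a_B = 209/6 + (1/6)·133 = 57.

133, 57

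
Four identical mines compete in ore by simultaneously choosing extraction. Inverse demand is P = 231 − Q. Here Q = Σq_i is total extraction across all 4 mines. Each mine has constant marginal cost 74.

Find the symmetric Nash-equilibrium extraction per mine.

31.4

A representative mine's profit is π_i = q_i(231 − Q) − 74q_i, with Q = q_i + Σ_{j≠i} q_j.
First-order condition: 157 − 2q_i − Σ_{j≠i} q_j = 0.
In a symmetric equilibrium every mine chooses the same q, so Σ_{j≠i} q_j = 3q. The condition becomes 157 − 5q = 0, giving q = 157/5 = 31.4.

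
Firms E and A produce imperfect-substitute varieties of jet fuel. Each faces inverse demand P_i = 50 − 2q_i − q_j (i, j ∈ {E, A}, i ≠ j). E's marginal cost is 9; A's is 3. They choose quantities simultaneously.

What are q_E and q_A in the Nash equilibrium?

7.8, 9.8

Firm E's profit: π = q_E(50 − 2q_E − q_A) − 9q_E.
∂π/∂q_E = 41 − 4q_E − q_A = 0 ⇒ q_E = 10.25 − 0.25q_A.
Similarly q_A = 11.75 − 0.25q_E.
Solving the two reaction functions simultaneously: (1 − (−0.25)(−0.25))q_E = 10.25 − 0.25·11.75, so 0.9375q_E = 7.3125 and q_E = 7.8.
Then q_A = 11.75 − 0.25·7.8 = 9.8.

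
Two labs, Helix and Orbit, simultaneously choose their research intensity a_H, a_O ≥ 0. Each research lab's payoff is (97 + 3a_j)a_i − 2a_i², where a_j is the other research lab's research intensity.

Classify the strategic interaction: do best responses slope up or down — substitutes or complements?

strategic complements

Helix's payoff is (97 + 3a_O)a_H − 2a_H².
∂π/∂a_H = 97 + 3a_O − 4a_H = 0, so a_H = 24.25 + 0.75a_O.
The best-response slope da_H/da_O = 0.75 > 0: the reaction function is upward-sloping, so the choices are strategic complements.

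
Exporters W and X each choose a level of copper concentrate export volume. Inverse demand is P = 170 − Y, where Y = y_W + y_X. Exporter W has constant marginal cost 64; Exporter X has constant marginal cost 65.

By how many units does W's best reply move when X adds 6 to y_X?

-3

Exporter W's profit: π = y_W(170 − (y_W + y_X)) − 64y_W.
∂π/∂y_W = 106 − 2y_W − y_X = 0, so y_W = 53 − 0.5y_X.
The reaction-function slope is −0.5, so a 6-unit rise in y_X moves y_W by −0.5 × 6 = −3. W's best response falls — the actions are strategic substitutes.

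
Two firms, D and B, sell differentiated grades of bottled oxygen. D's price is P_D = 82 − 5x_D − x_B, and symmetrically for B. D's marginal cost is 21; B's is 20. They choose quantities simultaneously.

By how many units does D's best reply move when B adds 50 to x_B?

-5

Firm D's profit: π = x_D(82 − 5x_D − x_B) − 21x_D.
∂π/∂x_D = 61 − 10x_D − x_B = 0 ⇒ x_D = 6.1 − 0.1x_B.
The reaction-function slope is −0.1, so a 50-unit rise in x_B moves x_D by −0.1 × 50 = −5. D's best response falls — the actions are strategic substitutes.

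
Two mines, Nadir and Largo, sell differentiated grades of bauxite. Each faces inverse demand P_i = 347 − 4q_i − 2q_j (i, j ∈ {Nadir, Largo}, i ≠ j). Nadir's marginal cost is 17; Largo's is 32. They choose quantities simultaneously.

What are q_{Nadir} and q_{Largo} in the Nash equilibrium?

Mine Nadir's profit: π = q_{Nadir}(347 − 4q_{Nadir} − 2q_{Largo}) − 17q_{Nadir}.
∂π/∂q_{Nadir} = 330 − 8q_{Nadir} − 2q_{Largo} = 0 ⇒ q_{Nadir} = 41.25 − 0.25q_{Largo}.
Similarly q_{Largo} = 39.375 − 0.25q_{Nadir}.
Plugging q_{Largo} into Nadir's best response: q_{Nadir} = 41.25 − 0.25(39.375 − 0.25q_{Nadir}) ⇒ 0.9375q_{Nadir} = 1005/32, so q_{Nadir} = 33.5.
Then q_{Largo} = 39.375 − 0.25·33.5 = 31.

33.5, 31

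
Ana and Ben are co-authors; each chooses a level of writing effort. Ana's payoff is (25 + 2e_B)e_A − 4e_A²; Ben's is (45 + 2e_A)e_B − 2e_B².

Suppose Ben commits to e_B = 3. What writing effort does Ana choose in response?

3.875

Expanding Ana's payoff: 25e_A + 2e_Be_A − 4e_A².
∂π/∂e_A = 25 + 2e_B − 8e_A = 0, so e_A = 3.125 + 0.25e_B.
At e_B = 3: e_A = 3.125 + 0.25·3 = 3.875.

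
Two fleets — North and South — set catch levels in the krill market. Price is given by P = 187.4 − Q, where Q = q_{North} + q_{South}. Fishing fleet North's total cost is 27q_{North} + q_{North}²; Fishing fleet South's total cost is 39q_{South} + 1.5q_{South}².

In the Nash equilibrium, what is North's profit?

2366.72

Fishing fleet North's profit: π = q_{North}(187.4 − (q_{North} + q_{South})) − 27q_{North} − q_{North}².
∂π/∂q_{North} = 160.4 − 4q_{North} − q_{South} = 0, so q_{North} = 40.1 − 0.25q_{South}.
For South: ∂π/∂q_{South} = 148.4 − 5q_{South} − q_{North} = 0 ⇒ q_{South} = 29.68 − 0.2q_{North}.
Solving the two reaction functions simultaneously: (1 − (−0.25)(−0.2))q_{North} = 40.1 − 0.25·29.68, so 0.95q_{North} = 32.68 and q_{North} = 34.4.
Then q_{South} = 29.68 − 0.2·34.4 = 22.8.
Price P = 187.4 − 57.2 = 130.2.
North's profit: (130.2 − 27)·34.4 − (34.4)² = 2366.72.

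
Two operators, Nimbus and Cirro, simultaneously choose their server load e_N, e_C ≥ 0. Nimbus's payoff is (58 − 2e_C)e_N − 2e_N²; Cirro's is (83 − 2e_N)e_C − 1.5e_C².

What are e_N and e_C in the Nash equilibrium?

Expanding Nimbus's payoff: 58e_N − 2e_Ce_N − 2e_N².
∂π/∂e_N = 58 − 2e_C − 4e_N = 0, so e_N = 14.5 − 0.5e_C.
Likewise for Cirro: e_C = 83/3 − (2/3)e_N.
Plugging e_C into Nimbus's best response: e_N = 14.5 − 0.5(83/3 − (2/3)e_N) ⇒ (2/3)e_N = 2/3, so e_N = 1.
Then e_C = 83/3 − (2/3)·1 = 27.

1, 27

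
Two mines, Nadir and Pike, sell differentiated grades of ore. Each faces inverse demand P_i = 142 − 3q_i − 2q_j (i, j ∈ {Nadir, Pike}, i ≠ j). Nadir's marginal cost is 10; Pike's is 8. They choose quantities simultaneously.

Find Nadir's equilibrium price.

59.125

Mine Nadir's profit: π = q_{Nadir}(142 − 3q_{Nadir} − 2q_{Pike}) − 10q_{Nadir}.
∂π/∂q_{Nadir} = 132 − 6q_{Nadir} − 2q_{Pike} = 0 ⇒ q_{Nadir} = 22 − (1/3)q_{Pike}.
Similarly q_{Pike} = 67/3 − (1/3)q_{Nadir}.
Substituting the second reaction function into the first: q_{Nadir} = 22 − (1/3)(67/3 − (1/3)q_{Nadir}), which gives (8/9)q_{Nadir} = 131/9 ⇒ q_{Nadir} = 16.375.
Then q_{Pike} = 67/3 − (1/3)·16.375 = 16.875.
P_{Nadir} = 142 − 3·16.375 − 2·16.875 = 59.125.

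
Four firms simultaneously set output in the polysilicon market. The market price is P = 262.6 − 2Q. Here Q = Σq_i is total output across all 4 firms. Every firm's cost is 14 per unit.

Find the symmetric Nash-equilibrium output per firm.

A representative firm's profit is π_i = q_i(262.6 − 2Q) − 14q_i, with Q = q_i + Σ_{j≠i} q_j.
First-order condition: 248.6 − 4q_i − 2Σ_{j≠i} q_j = 0.
In a symmetric equilibrium every firm chooses the same q, so Σ_{j≠i} q_j = 3q. The condition becomes 248.6 − 10q = 0, giving q = 248.6/10 = 24.86.

24.86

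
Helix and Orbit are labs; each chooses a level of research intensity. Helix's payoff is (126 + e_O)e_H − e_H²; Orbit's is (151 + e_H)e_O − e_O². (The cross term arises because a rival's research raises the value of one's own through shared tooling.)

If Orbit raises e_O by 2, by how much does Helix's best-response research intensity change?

1

Expanding Helix's payoff: 126e_H + e_Oe_H − e_H².
∂π/∂e_H = 126 + e_O − 2e_H = 0, so e_H = 63 + 0.5e_O.
The reaction-function slope is 0.5, so a 2-unit rise in e_O moves e_H by 0.5 × 2 = 1. Helix's best response rises — the actions are strategic complements.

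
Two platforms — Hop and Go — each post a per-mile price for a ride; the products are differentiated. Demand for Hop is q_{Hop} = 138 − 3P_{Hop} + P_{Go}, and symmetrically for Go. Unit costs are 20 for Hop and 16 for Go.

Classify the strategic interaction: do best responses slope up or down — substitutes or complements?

Hop's profit: π = (P_{Hop} − 20)(138 − 3P_{Hop} + P_{Go}).
∂π/∂P_{Hop} = 198 − 6P_{Hop} + P_{Go} = 0 ⇒ P_{Hop} = 33 + (1/6)P_{Go}.
The best-response slope dP_{Hop}/dP_{Go} = 1/6 > 0: the reaction function is upward-sloping, so the choices are strategic complements.

strategic complements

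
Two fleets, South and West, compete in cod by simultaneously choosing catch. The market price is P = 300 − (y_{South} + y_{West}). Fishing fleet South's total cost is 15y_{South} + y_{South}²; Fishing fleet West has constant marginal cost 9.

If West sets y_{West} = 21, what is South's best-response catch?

Fishing fleet South's profit: π = y_{South}(300 − (y_{South} + y_{West})) − 15y_{South} − y_{South}².
∂π/∂y_{South} = 285 − 4y_{South} − y_{West} = 0, so y_{South} = 71.25 − 0.25y_{West}.
At y_{West} = 21: y_{South} = 71.25 − 0.25·21 = 66.

66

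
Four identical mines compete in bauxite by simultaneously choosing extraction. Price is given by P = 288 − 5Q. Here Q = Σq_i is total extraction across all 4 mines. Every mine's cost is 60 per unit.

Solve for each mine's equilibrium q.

A representative mine's profit is π_i = q_i(288 − 5Q) − 60q_i, with Q = q_i + Σ_{j≠i} q_j.
First-order condition: 228 − 10q_i − 5Σ_{j≠i} q_j = 0.
In a symmetric equilibrium every mine chooses the same q, so Σ_{j≠i} q_j = 3q. The condition becomes 228 − 25q = 0, giving q = 228/25 = 9.12.

9.12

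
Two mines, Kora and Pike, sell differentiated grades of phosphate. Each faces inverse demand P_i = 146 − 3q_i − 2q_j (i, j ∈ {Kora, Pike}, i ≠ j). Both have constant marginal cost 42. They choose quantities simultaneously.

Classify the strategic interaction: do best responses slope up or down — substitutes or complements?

Mine Kora's profit: π = q_{Kora}(146 − 3q_{Kora} − 2q_{Pike}) − 42q_{Kora}.
∂π/∂q_{Kora} = 104 − 6q_{Kora} − 2q_{Pike} = 0 ⇒ q_{Kora} = 52/3 − (1/3)q_{Pike}.
The best-response slope dq_{Kora}/dq_{Pike} = −1/3 < 0: the reaction function is downward-sloping, so the choices are strategic substitutes.

strategic substitutes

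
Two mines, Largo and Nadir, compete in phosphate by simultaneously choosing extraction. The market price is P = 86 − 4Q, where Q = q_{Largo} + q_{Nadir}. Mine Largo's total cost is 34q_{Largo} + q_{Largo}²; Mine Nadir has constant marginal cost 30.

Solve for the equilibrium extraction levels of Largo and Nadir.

3, 5.5

Mine Largo's profit: π = q_{Largo}(86 − 4(q_{Largo} + q_{Nadir})) − 34q_{Largo} − q_{Largo}².
∂π/∂q_{Largo} = 52 − 10q_{Largo} − 4q_{Nadir} = 0, so q_{Largo} = 5.2 − 0.4q_{Nadir}.
For Nadir: ∂π/∂q_{Nadir} = 56 − 8q_{Nadir} − 4q_{Largo} = 0 ⇒ q_{Nadir} = 7 − 0.5q_{Largo}.
Plugging q_{Nadir} into Largo's best response: q_{Largo} = 5.2 − 0.4(7 − 0.5q_{Largo}) ⇒ 0.8q_{Largo} = 2.4, so q_{Largo} = 3.
Then q_{Nadir} = 7 − 0.5·3 = 5.5.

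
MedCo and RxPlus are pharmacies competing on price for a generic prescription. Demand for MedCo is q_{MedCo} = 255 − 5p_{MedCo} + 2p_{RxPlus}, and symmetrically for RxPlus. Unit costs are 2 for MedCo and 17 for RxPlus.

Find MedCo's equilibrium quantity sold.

163.4375

MedCo's profit: π = (p_{MedCo} − 2)(255 − 5p_{MedCo} + 2p_{RxPlus}).
∂π/∂p_{MedCo} = 265 − 10p_{MedCo} + 2p_{RxPlus} = 0 ⇒ p_{MedCo} = 26.5 + 0.2p_{RxPlus}.
Similarly p_{RxPlus} = 34 + 0.2p_{MedCo}.
Solving the two reaction functions simultaneously: (1 − (0.2)(0.2))p_{MedCo} = 26.5 + 0.2·34, so 0.96p_{MedCo} = 33.3 and p_{MedCo} = 34.6875.
Then p_{RxPlus} = 34 + 0.2·34.6875 = 40.9375.
q_{MedCo} = 255 − 5·34.6875 + 2·40.9375 = 163.4375.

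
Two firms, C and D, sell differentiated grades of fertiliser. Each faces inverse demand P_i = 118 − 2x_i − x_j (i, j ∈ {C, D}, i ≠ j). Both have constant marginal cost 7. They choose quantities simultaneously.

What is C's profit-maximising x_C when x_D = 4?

Firm C's profit: π = x_C(118 − 2x_C − x_D) − 7x_C.
∂π/∂x_C = 111 − 4x_C − x_D = 0 ⇒ x_C = 27.75 − 0.25x_D.
At x_D = 4: x_C = 27.75 − 0.25·4 = 26.75.

26.75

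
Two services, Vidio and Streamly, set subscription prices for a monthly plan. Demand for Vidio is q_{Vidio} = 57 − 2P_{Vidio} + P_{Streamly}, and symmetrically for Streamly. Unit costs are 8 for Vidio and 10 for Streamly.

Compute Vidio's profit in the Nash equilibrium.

Vidio's profit: π = (P_{Vidio} − 8)(57 − 2P_{Vidio} + P_{Streamly}).
∂π/∂P_{Vidio} = 73 − 4P_{Vidio} + P_{Streamly} = 0 ⇒ P_{Vidio} = 18.25 + 0.25P_{Streamly}.
Similarly P_{Streamly} = 19.25 + 0.25P_{Vidio}.
Plugging P_{Streamly} into Vidio's best response: P_{Vidio} = 18.25 + 0.25(19.25 + 0.25P_{Vidio}) ⇒ 0.9375P_{Vidio} = 23.0625, so P_{Vidio} = 24.6.
Then P_{Streamly} = 19.25 + 0.25·24.6 = 25.4.
q_{Vidio} = 57 − 2·24.6 + 25.4 = 33.2.
Profit = (24.6 − 8)·33.2 = 551.12.

551.12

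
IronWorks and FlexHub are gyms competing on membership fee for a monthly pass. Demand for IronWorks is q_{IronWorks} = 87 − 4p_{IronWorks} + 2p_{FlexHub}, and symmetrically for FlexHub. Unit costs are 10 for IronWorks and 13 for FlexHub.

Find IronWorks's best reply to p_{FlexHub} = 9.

IronWorks's profit: π = (p_{IronWorks} − 10)(87 − 4p_{IronWorks} + 2p_{FlexHub}).
∂π/∂p_{IronWorks} = 127 − 8p_{IronWorks} + 2p_{FlexHub} = 0 ⇒ p_{IronWorks} = 15.875 + 0.25p_{FlexHub}.
At p_{FlexHub} = 9: p_{IronWorks} = 15.875 + 0.25·9 = 18.125.

18.125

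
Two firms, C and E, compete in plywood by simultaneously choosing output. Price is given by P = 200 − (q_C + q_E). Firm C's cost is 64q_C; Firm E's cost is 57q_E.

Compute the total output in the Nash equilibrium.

Firm C's profit: π = q_C(200 − (q_C + q_E)) − 64q_C.
∂π/∂q_C = 136 − 2q_C − q_E = 0, so q_C = 68 − 0.5q_E.
By the same steps for E: q_E = 71.5 − 0.5q_C.
Substituting the second reaction function into the first: q_C = 68 − 0.5(71.5 − 0.5q_C), which gives 0.75q_C = 32.25 ⇒ q_C = 43.
Then q_E = 71.5 − 0.5·43 = 50.
Total output: 43 + 50 = 93.

93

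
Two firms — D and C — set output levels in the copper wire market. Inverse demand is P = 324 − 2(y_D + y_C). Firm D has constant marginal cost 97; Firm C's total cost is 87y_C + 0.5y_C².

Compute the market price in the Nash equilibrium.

Firm D's profit: π = y_D(324 − 2(y_D + y_C)) − 97y_D.
∂π/∂y_D = 227 − 4y_D − 2y_C = 0, so y_D = 56.75 − 0.5y_C.
For C: ∂π/∂y_C = 237 − 5y_C − 2y_D = 0 ⇒ y_C = 47.4 − 0.4y_D.
Solving the two reaction functions simultaneously: (1 − (−0.5)(−0.4))y_D = 56.75 − 0.5·47.4, so 0.8y_D = 33.05 and y_D = 41.3125.
Then y_C = 47.4 − 0.4·41.3125 = 30.875.
Equilibrium price: P = 324 − 2·72.1875 = 179.625.

179.625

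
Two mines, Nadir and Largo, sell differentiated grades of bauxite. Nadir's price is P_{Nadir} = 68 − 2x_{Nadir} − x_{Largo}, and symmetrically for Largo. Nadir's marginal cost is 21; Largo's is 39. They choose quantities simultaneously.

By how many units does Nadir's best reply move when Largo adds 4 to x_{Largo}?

-1

Mine Nadir's profit: π = x_{Nadir}(68 − 2x_{Nadir} − x_{Largo}) − 21x_{Nadir}.
∂π/∂x_{Nadir} = 47 − 4x_{Nadir} − x_{Largo} = 0 ⇒ x_{Nadir} = 11.75 − 0.25x_{Largo}.
The reaction-function slope is −0.25, so a 4-unit rise in x_{Largo} moves x_{Nadir} by −0.25 × 4 = −1. Nadir's best response falls — the actions are strategic substitutes.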